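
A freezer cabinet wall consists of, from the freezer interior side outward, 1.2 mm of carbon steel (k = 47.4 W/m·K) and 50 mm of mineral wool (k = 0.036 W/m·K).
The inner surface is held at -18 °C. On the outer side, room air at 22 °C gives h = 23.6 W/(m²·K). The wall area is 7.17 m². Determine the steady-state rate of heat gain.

Q ≈ 200 W

Using the resistance-network approach (series):
R_carbon steel = L/(kA) = 0.0012/(47.4×7.17) = 3.531×10^-6 K/W
R_mineral wool = L/(kA) = 0.05/(0.036×7.17) = 0.1937 K/W
R_outer film = 1/(h_o·A) = 1/(23.6×7.17) = 0.00591 K/W
R_total = 0.1996 K/W
Q = ΔT / R_total = 40 / 0.1996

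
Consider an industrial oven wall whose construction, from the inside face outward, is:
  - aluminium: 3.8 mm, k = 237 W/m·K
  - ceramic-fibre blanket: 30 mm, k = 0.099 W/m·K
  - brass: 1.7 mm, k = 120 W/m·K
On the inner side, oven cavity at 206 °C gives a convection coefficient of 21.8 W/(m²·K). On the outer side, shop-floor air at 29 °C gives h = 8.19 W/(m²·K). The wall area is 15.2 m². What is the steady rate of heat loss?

Treating each layer as a thermal resistance in series:
R_inner film = 1/(h_i·A) = 1/(21.8×15.2) = 0.003018 K/W
R_aluminium = L/(kA) = 0.0038/(237×15.2) = 1.055×10^-6 K/W
R_ceramic-fibre blanket = L/(kA) = 0.03/(0.099×15.2) = 0.01994 K/W
R_brass = L/(kA) = 0.0017/(120×15.2) = 9.32×10^-7 K/W
R_outer film = 1/(h_o·A) = 1/(8.19×15.2) = 0.008033 K/W
R_total = 0.03099 K/W
Q = ΔT / R_total = 177 / 0.03099

Q ≈ 5710 W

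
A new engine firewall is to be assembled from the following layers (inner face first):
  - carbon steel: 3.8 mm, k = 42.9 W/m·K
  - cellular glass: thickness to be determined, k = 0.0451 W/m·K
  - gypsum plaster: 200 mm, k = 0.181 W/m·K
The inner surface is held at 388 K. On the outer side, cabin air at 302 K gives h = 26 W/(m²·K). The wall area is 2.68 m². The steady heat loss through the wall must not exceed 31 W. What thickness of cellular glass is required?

Series thermal resistances:
R_carbon steel = L/(kA) = 0.0038/(42.9×2.68) = 3.305×10^-5 K/W
R_gypsum plaster = L/(kA) = 0.2/(0.181×2.68) = 0.4123 K/W
R_outer film = 1/(h_o·A) = 1/(26×2.68) = 0.01435 K/W
Sum of the known resistances R_other = 0.4267 K/W
Required total resistance R_tot = ΔT/Q_allow = 86/31 = 2.774 K/W
R_cellular glass = R_tot − R_other = 2.348 K/W
L = R·k·A = 2.348×0.0451×2.68

L ≈ 284 mm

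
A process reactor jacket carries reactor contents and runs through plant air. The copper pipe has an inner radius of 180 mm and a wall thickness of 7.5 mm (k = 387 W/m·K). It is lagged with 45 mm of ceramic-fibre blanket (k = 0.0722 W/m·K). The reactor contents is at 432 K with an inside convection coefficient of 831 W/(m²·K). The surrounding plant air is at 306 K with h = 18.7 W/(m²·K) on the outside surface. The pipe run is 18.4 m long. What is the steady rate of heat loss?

Q ≈ 4530 W

Cylindrical conduction, so R = ln(r₂/r₁)/(2πkL) per layer, in series:
R_inner film = 1/(h_i·2πr₁L) = 1/(831×2π×0.18×18.4) = 5.783×10^-5 K/W
R_copper pipe wall = ln(187.5/180)/(2π×387×18.4) = 9.124×10^-7 K/W
R_ceramic-fibre blanket = ln(232.5/187.5)/(2π×0.0722×18.4) = 0.02577 K/W
R_outer film = 1/(h_o·2πr_oL) = 1/(18.7×2π×0.2325×18.4) = 0.001989 K/W
R_total = 0.02782 K/W
Q = ΔT/R_total = 126/0.02782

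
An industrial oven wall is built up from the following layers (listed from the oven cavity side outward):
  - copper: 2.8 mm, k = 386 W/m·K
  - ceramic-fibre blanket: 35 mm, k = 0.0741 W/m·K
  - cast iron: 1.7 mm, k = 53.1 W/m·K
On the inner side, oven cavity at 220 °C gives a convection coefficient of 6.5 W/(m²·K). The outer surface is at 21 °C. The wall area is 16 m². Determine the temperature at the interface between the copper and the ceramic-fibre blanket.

Treating each layer as a thermal resistance in series:
R_inner film = 1/(h_i·A) = 1/(6.5×16) = 0.009615 K/W
R_copper = L/(kA) = 0.0028/(386×16) = 4.534×10^-7 K/W
R_ceramic-fibre blanket = L/(kA) = 0.035/(0.0741×16) = 0.02952 K/W
R_cast iron = L/(kA) = 0.0017/(53.1×16) = 2.001×10^-6 K/W
R_total = 0.03914 K/W;  Q = ΔT/R_total = 199/0.03914 = 5084 W
T_interface = T_inner − Q·ΣR(inner→interface) = 220 − 5080×0.009616

T ≈ 171 °C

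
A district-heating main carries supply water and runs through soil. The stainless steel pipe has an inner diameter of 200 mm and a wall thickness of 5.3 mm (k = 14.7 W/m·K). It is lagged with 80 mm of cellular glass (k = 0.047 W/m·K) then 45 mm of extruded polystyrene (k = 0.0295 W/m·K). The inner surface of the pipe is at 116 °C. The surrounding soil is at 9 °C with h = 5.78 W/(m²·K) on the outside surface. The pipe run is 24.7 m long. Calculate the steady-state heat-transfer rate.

Q ≈ 824 W

Cylindrical conduction, so R = ln(r₂/r₁)/(2πkL) per layer, in series:
R_stainless steel pipe wall = ln(105.3/100)/(2π×14.7×24.7) = 2.264×10^-5 K/W
R_cellular glass = ln(185.3/105.3)/(2π×0.047×24.7) = 0.07748 K/W
R_extruded polystyrene = ln(230.3/185.3)/(2π×0.0295×24.7) = 0.04749 K/W
R_outer film = 1/(h_o·2πr_oL) = 1/(5.78×2π×0.2303×24.7) = 0.004841 K/W
R_total = 0.1298 K/W
Q = ΔT/R_total = 107/0.1298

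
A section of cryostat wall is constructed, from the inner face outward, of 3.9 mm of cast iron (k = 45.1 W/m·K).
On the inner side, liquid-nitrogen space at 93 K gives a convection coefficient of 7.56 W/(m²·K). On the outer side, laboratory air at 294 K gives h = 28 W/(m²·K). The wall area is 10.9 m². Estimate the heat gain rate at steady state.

Treating each layer as a thermal resistance in series:
R_inner film = 1/(h_i·A) = 1/(7.56×10.9) = 0.01214 K/W
R_cast iron = L/(kA) = 0.0039/(45.1×10.9) = 7.933×10^-6 K/W
R_outer film = 1/(h_o·A) = 1/(28×10.9) = 0.003277 K/W
R_total = 0.01542 K/W
Q = ΔT / R_total = 201 / 0.01542

Q ≈ 13000 W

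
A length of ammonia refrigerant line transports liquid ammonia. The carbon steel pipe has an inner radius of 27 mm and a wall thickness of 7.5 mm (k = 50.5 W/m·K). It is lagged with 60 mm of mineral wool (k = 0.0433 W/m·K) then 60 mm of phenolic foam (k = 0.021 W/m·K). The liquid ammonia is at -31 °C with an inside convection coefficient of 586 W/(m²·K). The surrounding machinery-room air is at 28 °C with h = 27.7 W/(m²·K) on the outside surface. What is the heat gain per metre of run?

q′ ≈ 7.89 W/m

Radial resistances (cylindrical: R_cond = ln(r_o/r_i)/(2πkL), R_conv = 1/(h·2πrL)):
R_inner film = 1/(h_i·2πr₁L) = 1/(586×2π×0.027×1) = 0.01006 K/W
R_carbon steel pipe wall = ln(34.5/27)/(2π×50.5×1) = 7.725×10^-4 K/W
R_mineral wool = ln(94.5/34.5)/(2π×0.0433×1) = 3.704 K/W
R_phenolic foam = ln(154.5/94.5)/(2π×0.021×1) = 3.726 K/W
R_outer film = 1/(h_o·2πr_oL) = 1/(27.7×2π×0.1545×1) = 0.03719 K/W
R_total = 7.477 K/W
Q = ΔT/R_total = 59/7.477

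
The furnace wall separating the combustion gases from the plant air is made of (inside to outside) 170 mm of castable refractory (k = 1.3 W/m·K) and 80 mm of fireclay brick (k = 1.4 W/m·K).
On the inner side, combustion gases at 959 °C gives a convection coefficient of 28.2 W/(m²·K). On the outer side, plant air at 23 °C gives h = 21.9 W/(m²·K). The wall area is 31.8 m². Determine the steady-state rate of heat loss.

Treating each layer as a thermal resistance in series:
R_inner film = 1/(h_i·A) = 1/(28.2×31.8) = 0.001115 K/W
R_castable refractory = L/(kA) = 0.17/(1.3×31.8) = 0.004112 K/W
R_fireclay brick = L/(kA) = 0.08/(1.4×31.8) = 0.001797 K/W
R_outer film = 1/(h_o·A) = 1/(21.9×31.8) = 0.001436 K/W
R_total = 0.00846 K/W
Q = ΔT / R_total = 936 / 0.00846

Q ≈ 111000 W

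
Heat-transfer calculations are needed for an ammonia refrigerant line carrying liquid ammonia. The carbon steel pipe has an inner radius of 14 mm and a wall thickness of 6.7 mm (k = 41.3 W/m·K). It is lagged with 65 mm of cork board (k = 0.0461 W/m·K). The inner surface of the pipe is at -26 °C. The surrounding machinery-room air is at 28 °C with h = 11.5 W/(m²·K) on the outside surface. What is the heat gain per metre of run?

q′ ≈ 10.7 W/m

Radial resistances (cylindrical: R_cond = ln(r_o/r_i)/(2πkL), R_conv = 1/(h·2πrL)):
R_carbon steel pipe wall = ln(20.7/14)/(2π×41.3×1) = 0.001507 K/W
R_cork board = ln(85.7/20.7)/(2π×0.0461×1) = 4.905 K/W
R_outer film = 1/(h_o·2πr_oL) = 1/(11.5×2π×0.0857×1) = 0.1615 K/W
R_total = 5.068 K/W
Q = ΔT/R_total = 54/5.068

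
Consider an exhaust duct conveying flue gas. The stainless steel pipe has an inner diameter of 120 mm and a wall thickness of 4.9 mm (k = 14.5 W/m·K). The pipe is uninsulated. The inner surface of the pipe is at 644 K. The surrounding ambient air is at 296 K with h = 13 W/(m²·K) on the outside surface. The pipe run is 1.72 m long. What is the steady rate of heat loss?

Q ≈ 3160 W

Radial resistances (cylindrical: R_cond = ln(r_o/r_i)/(2πkL), R_conv = 1/(h·2πrL)):
R_stainless steel pipe wall = ln(64.9/60)/(2π×14.5×1.72) = 5.01×10^-4 K/W
R_outer film = 1/(h_o·2πr_oL) = 1/(13×2π×0.0649×1.72) = 0.1097 K/W
R_total = 0.1102 K/W
Q = ΔT/R_total = 348/0.1102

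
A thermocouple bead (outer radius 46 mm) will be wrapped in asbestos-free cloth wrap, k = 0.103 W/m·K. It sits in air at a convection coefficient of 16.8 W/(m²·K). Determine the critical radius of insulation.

r_cr ≈ 12.3 mm

For a sphere r_cr = 2k/h = 2×0.103/16.8
r_cr = 12.3 mm; since the bare radius (46 mm) is above r_cr, any added insulation will reduce heat loss.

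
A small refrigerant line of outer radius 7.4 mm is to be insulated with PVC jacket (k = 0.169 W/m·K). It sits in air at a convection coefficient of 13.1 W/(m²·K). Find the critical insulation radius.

For a cylinder r_cr = k/h = 0.169/13.1
r_cr = 12.9 mm; since the bare radius (7.4 mm) is below r_cr, adding a thin layer of insulation will *increase* heat loss.

r_cr ≈ 12.9 mm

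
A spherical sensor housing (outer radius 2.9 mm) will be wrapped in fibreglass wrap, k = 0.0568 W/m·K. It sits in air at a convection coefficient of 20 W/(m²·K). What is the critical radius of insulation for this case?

r_cr ≈ 5.68 mm

For a sphere r_cr = 2k/h = 2×0.0568/20
r_cr = 5.68 mm; since the bare radius (2.9 mm) is below r_cr, adding a thin layer of insulation will *increase* heat loss.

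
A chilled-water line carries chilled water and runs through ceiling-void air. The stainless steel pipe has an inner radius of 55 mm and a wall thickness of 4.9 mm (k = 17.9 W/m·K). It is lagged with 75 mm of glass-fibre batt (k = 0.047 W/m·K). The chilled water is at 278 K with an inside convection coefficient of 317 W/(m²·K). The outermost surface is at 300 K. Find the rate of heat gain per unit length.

Cylindrical conduction, so R = ln(r₂/r₁)/(2πkL) per layer, in series:
R_inner film = 1/(h_i·2πr₁L) = 1/(317×2π×0.055×1) = 0.009128 K/W
R_stainless steel pipe wall = ln(59.9/55)/(2π×17.9×1) = 7.588×10^-4 K/W
R_glass-fibre batt = ln(134.9/59.9)/(2π×0.047×1) = 2.749 K/W
R_total = 2.759 K/W
Q = ΔT/R_total = 22/2.759

q′ ≈ 7.97 W/m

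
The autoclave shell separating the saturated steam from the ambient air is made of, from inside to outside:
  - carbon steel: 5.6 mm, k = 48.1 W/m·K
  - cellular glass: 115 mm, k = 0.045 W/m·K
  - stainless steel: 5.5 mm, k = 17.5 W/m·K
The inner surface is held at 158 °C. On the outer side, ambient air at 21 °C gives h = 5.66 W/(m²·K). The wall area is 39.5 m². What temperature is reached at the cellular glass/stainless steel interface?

T ≈ 29.9 °C

Series thermal resistances:
R_carbon steel = L/(kA) = 0.0056/(48.1×39.5) = 2.947×10^-6 K/W
R_cellular glass = L/(kA) = 0.115/(0.045×39.5) = 0.0647 K/W
R_stainless steel = L/(kA) = 0.0055/(17.5×39.5) = 7.957×10^-6 K/W
R_outer film = 1/(h_o·A) = 1/(5.66×39.5) = 0.004473 K/W
R_total = 0.06918 K/W;  Q = ΔT/R_total = 137/0.06918 = 1980 W
T_interface = T_inner − Q·ΣR(inner→interface) = 158 − 1980×0.0647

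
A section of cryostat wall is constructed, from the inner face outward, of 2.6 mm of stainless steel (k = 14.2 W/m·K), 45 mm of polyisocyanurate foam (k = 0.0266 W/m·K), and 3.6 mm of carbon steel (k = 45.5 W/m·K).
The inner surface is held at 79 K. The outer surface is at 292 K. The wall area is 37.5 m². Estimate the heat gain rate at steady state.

Q ≈ 4720 W

Using the resistance-network approach (series):
R_stainless steel = L/(kA) = 0.0026/(14.2×37.5) = 4.883×10^-6 K/W
R_polyisocyanurate foam = L/(kA) = 0.045/(0.0266×37.5) = 0.04511 K/W
R_carbon steel = L/(kA) = 0.0036/(45.5×37.5) = 2.11×10^-6 K/W
R_total = 0.04512 K/W
Q = ΔT / R_total = 213 / 0.04512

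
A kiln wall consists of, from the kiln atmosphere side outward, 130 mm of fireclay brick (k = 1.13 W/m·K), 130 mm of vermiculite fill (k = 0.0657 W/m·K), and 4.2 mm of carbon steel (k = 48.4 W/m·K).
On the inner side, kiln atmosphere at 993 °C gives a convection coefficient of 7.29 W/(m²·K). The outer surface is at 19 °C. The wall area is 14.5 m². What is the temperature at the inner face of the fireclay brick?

Treating each layer as a thermal resistance in series:
R_inner film = 1/(h_i·A) = 1/(7.29×14.5) = 0.00946 K/W
R_fireclay brick = L/(kA) = 0.13/(1.13×14.5) = 0.007934 K/W
R_vermiculite fill = L/(kA) = 0.13/(0.0657×14.5) = 0.1365 K/W
R_carbon steel = L/(kA) = 0.0042/(48.4×14.5) = 5.985×10^-6 K/W
R_total = 0.1539 K/W;  Q = ΔT/R_total = 974/0.1539 = 6330 W
T_interface = T_inner − Q·ΣR(inner→interface) = 993 − 6330×0.00946

T ≈ 933 °C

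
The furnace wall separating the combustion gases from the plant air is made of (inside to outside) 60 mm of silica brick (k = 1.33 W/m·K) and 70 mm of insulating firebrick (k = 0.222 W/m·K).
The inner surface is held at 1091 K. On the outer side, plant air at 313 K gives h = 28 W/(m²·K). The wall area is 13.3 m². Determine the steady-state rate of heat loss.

Thermal resistances in series:
R_silica brick = L/(kA) = 0.06/(1.33×13.3) = 0.003392 K/W
R_insulating firebrick = L/(kA) = 0.07/(0.222×13.3) = 0.02371 K/W
R_outer film = 1/(h_o·A) = 1/(28×13.3) = 0.002685 K/W
R_total = 0.02979 K/W
Q = ΔT / R_total = 778 / 0.02979

Q ≈ 26100 W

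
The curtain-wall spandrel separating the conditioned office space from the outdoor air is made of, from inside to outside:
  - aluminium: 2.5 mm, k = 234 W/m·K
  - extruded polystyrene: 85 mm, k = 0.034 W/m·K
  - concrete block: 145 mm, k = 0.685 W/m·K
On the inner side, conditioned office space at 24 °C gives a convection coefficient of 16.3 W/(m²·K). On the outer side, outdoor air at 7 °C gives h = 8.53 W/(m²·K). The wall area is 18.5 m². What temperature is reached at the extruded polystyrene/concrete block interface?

T ≈ 8.93 °C

Thermal resistances in series:
R_inner film = 1/(h_i·A) = 1/(16.3×18.5) = 0.003316 K/W
R_aluminium = L/(kA) = 0.0025/(234×18.5) = 5.775×10^-7 K/W
R_extruded polystyrene = L/(kA) = 0.085/(0.034×18.5) = 0.1351 K/W
R_concrete block = L/(kA) = 0.145/(0.685×18.5) = 0.01144 K/W
R_outer film = 1/(h_o·A) = 1/(8.53×18.5) = 0.006337 K/W
R_total = 0.1562 K/W;  Q = ΔT/R_total = 17/0.1562 = 108.8 W
T_interface = T_inner − Q·ΣR(inner→interface) = 24 − 109×0.1385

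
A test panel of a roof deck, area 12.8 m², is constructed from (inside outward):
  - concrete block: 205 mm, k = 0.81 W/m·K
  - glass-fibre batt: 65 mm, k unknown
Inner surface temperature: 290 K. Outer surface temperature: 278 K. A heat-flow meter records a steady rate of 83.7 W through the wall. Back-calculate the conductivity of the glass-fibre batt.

k ≈ 0.0411 W/(m·K)

Thermal resistances in series:
R_concrete block = L/(kA) = 0.205/(0.81×12.8) = 0.01977 K/W
Sum of known resistances R_other = 0.01977 K/W
Total R = ΔT/Q = 12/83.7 = 0.1434 K/W
R_glass-fibre batt = R_total − R_other = 0.1236 K/W
k = L/(R·A) = 0.065/(0.1236×12.8)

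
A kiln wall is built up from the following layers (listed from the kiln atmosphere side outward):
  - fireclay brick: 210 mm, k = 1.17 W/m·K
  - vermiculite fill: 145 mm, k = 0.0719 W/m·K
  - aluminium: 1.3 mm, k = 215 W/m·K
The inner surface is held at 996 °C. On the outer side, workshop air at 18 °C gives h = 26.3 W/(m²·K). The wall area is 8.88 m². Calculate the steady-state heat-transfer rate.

Treating each layer as a thermal resistance in series:
R_fireclay brick = L/(kA) = 0.21/(1.17×8.88) = 0.02021 K/W
R_vermiculite fill = L/(kA) = 0.145/(0.0719×8.88) = 0.2271 K/W
R_aluminium = L/(kA) = 0.0013/(215×8.88) = 6.809×10^-7 K/W
R_outer film = 1/(h_o·A) = 1/(26.3×8.88) = 0.004282 K/W
R_total = 0.2516 K/W
Q = ΔT / R_total = 978 / 0.2516

Q ≈ 3890 W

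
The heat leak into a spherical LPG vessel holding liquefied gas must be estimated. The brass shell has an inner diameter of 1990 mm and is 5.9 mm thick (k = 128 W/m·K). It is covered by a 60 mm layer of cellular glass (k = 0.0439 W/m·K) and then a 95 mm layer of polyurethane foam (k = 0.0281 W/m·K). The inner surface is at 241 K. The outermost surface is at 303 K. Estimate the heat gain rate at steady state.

Q ≈ 193 W

Radial (spherical) resistances in series:
R_brass shell = (1/0.995 − 1/1.0009)/(4π×128) = 3.683×10^-6 K/W
R_cellular glass = (1/1.0009 − 1/1.0609)/(4π×0.0439) = 0.1024 K/W
R_polyurethane foam = (1/1.0609 − 1/1.1559)/(4π×0.0281) = 0.2194 K/W
R_total = 0.3218 K/W
Q = ΔT/R_total = 62/0.3218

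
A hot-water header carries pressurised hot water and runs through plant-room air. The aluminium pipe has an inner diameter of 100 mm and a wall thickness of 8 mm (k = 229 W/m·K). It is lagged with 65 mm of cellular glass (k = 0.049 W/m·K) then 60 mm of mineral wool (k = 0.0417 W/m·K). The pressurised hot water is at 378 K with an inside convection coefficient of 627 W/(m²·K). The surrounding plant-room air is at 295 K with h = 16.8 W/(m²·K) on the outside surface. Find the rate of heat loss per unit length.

For a radial system each layer contributes R = ln(r_out/r_in)/(2πkL); films add R = 1/(hA).
R_inner film = 1/(h_i·2πr₁L) = 1/(627×2π×0.05×1) = 0.005077 K/W
R_aluminium pipe wall = ln(58/50)/(2π×229×1) = 1.032×10^-4 K/W
R_cellular glass = ln(123/58)/(2π×0.049×1) = 2.442 K/W
R_mineral wool = ln(183/123)/(2π×0.0417×1) = 1.516 K/W
R_outer film = 1/(h_o·2πr_oL) = 1/(16.8×2π×0.183×1) = 0.05177 K/W
R_total = 4.015 K/W
Q = ΔT/R_total = 83/4.015

q′ ≈ 20.7 W/m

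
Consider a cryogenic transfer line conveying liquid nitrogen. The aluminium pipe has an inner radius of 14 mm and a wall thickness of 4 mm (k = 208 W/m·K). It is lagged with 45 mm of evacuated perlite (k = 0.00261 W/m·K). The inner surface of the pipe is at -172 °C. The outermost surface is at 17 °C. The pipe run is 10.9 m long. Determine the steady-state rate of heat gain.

Treating each annulus and film as a series resistance:
R_aluminium pipe wall = ln(18/14)/(2π×208×10.9) = 1.764×10^-5 K/W
R_evacuated perlite = ln(63/18)/(2π×0.00261×10.9) = 7.008 K/W
R_total = 7.008 K/W
Q = ΔT/R_total = 189/7.008

Q ≈ 27 W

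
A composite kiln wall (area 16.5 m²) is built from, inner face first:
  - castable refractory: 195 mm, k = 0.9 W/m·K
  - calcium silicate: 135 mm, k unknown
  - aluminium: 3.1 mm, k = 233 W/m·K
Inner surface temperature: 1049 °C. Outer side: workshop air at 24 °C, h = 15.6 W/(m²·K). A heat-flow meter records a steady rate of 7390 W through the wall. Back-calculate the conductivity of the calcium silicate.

k ≈ 0.0672 W/(m·K)

Using the resistance-network approach (series):
R_castable refractory = L/(kA) = 0.195/(0.9×16.5) = 0.01313 K/W
R_aluminium = L/(kA) = 0.0031/(233×16.5) = 8.063×10^-7 K/W
R_outer film = 1/(h_o·A) = 1/(15.6×16.5) = 0.003885 K/W
Sum of known resistances R_other = 0.01702 K/W
Total R = ΔT/Q = 1025/7390 = 0.1387 K/W
R_calcium silicate = R_total − R_other = 0.1217 K/W
k = L/(R·A) = 0.135/(0.1217×16.5)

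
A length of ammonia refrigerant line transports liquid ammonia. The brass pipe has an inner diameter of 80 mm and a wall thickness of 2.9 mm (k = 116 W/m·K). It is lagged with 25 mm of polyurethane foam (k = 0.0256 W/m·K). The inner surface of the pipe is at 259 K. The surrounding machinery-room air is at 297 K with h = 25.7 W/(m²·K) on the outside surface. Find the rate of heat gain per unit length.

q′ ≈ 12.9 W/m

Radial resistances (cylindrical: R_cond = ln(r_o/r_i)/(2πkL), R_conv = 1/(h·2πrL)):
R_brass pipe wall = ln(42.9/40)/(2π×116×1) = 9.603×10^-5 K/W
R_polyurethane foam = ln(67.9/42.9)/(2π×0.0256×1) = 2.855 K/W
R_outer film = 1/(h_o·2πr_oL) = 1/(25.7×2π×0.0679×1) = 0.0912 K/W
R_total = 2.946 K/W
Q = ΔT/R_total = 38/2.946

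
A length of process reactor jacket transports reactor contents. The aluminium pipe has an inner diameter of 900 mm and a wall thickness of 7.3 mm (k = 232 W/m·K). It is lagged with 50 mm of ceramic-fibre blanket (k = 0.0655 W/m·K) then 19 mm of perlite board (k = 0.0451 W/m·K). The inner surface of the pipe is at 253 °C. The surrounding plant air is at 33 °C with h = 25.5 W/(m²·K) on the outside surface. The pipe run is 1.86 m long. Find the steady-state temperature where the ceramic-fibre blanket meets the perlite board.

T ≈ 112 °C

Per-layer cylindrical resistances, series-summed:
R_aluminium pipe wall = ln(457.3/450)/(2π×232×1.86) = 5.935×10^-6 K/W
R_ceramic-fibre blanket = ln(507.3/457.3)/(2π×0.0655×1.86) = 0.1356 K/W
R_perlite board = ln(526.3/507.3)/(2π×0.0451×1.86) = 0.06976 K/W
R_outer film = 1/(h_o·2πr_oL) = 1/(25.5×2π×0.5263×1.86) = 0.006376 K/W
R_total = 0.2117 K/W
Q = ΔT/R_total = 220/0.2117
Q = 1040 W
T_interface = T_inner − Q·ΣR(inner→interface) = 253 − 1040×0.1356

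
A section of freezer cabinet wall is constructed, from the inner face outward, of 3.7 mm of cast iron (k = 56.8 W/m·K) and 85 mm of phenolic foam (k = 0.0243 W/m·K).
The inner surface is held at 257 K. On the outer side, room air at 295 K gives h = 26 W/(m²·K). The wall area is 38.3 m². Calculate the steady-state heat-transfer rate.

Q ≈ 412 W

Thermal resistances in series:
R_cast iron = L/(kA) = 0.0037/(56.8×38.3) = 1.701×10^-6 K/W
R_phenolic foam = L/(kA) = 0.085/(0.0243×38.3) = 0.09133 K/W
R_outer film = 1/(h_o·A) = 1/(26×38.3) = 0.001004 K/W
R_total = 0.09234 K/W
Q = ΔT / R_total = 38 / 0.09234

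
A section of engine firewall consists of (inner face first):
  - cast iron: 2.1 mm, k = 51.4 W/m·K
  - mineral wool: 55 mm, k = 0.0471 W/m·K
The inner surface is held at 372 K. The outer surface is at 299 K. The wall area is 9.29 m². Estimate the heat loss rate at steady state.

Q ≈ 581 W

Series thermal resistances:
R_cast iron = L/(kA) = 0.0021/(51.4×9.29) = 4.398×10^-6 K/W
R_mineral wool = L/(kA) = 0.055/(0.0471×9.29) = 0.1257 K/W
R_total = 0.1257 K/W
Q = ΔT / R_total = 73 / 0.1257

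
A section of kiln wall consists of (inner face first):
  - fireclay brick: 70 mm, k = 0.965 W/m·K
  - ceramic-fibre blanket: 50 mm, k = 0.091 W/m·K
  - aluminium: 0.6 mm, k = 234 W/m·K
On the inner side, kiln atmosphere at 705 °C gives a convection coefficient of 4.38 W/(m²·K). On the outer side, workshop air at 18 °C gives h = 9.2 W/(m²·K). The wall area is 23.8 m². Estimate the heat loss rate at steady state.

Thermal resistances in series:
R_inner film = 1/(h_i·A) = 1/(4.38×23.8) = 0.009593 K/W
R_fireclay brick = L/(kA) = 0.07/(0.965×23.8) = 0.003048 K/W
R_ceramic-fibre blanket = L/(kA) = 0.05/(0.091×23.8) = 0.02309 K/W
R_aluminium = L/(kA) = 0.0006/(234×23.8) = 1.077×10^-7 K/W
R_outer film = 1/(h_o·A) = 1/(9.2×23.8) = 0.004567 K/W
R_total = 0.04029 K/W
Q = ΔT / R_total = 687 / 0.04029

Q ≈ 17000 W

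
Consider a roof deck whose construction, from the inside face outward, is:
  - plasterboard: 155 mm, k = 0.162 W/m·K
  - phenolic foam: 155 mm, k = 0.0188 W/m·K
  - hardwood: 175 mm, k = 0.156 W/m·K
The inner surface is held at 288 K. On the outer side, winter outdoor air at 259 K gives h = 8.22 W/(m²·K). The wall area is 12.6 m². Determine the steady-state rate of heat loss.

Q ≈ 35 W

Treating each layer as a thermal resistance in series:
R_plasterboard = L/(kA) = 0.155/(0.162×12.6) = 0.07594 K/W
R_phenolic foam = L/(kA) = 0.155/(0.0188×12.6) = 0.6543 K/W
R_hardwood = L/(kA) = 0.175/(0.156×12.6) = 0.08903 K/W
R_outer film = 1/(h_o·A) = 1/(8.22×12.6) = 0.009655 K/W
R_total = 0.829 K/W
Q = ΔT / R_total = 29 / 0.829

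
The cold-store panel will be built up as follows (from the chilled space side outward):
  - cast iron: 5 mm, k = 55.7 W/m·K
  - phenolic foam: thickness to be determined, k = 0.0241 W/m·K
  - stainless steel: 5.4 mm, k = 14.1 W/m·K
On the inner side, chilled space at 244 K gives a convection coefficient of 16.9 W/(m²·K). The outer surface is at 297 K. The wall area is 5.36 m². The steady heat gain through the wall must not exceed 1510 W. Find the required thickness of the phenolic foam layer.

L ≈ 3.1 mm

Thermal resistances in series:
R_inner film = 1/(h_i·A) = 1/(16.9×5.36) = 0.01104 K/W
R_cast iron = L/(kA) = 0.005/(55.7×5.36) = 1.675×10^-5 K/W
R_stainless steel = L/(kA) = 0.0054/(14.1×5.36) = 7.145×10^-5 K/W
Sum of the known resistances R_other = 0.01113 K/W
Required total resistance R_tot = ΔT/Q_allow = 53/1510 = 0.0351 K/W
R_phenolic foam = R_tot − R_other = 0.02397 K/W
L = R·k·A = 0.02397×0.0241×5.36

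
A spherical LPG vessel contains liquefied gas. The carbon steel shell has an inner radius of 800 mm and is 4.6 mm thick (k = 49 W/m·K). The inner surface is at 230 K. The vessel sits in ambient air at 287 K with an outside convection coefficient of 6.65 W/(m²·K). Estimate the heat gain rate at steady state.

Q ≈ 3080 W

Each spherical layer contributes R = (1/r_i − 1/r_o)/(4πk):
R_carbon steel shell = (1/0.8 − 1/0.8046)/(4π×49) = 1.161×10^-5 K/W
R_outer film = 1/(h·4πr_o²) = 1/(6.65×4π×0.8046²) = 0.01848 K/W
R_total = 0.0185 K/W
Q = ΔT/R_total = 57/0.0185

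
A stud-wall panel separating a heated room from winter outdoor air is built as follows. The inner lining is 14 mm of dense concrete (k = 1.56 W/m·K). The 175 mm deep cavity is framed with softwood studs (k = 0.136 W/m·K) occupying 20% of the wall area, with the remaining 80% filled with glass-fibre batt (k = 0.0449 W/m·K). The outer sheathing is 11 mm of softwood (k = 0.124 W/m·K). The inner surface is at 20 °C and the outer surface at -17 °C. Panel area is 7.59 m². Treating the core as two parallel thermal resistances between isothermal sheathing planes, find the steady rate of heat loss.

Sheathing layers in series; stud and cavity paths in parallel between them.
R_inner = 0.014/(1.56×7.59) = 0.001182 K/W
R_stud  = 0.175/(0.136×0.2×7.59) = 0.8477 K/W
R_cav   = 0.175/(0.0449×0.8×7.59) = 0.6419 K/W
1/R_core = 1/R_stud + 1/R_cav → R_core = 0.3653 K/W
R_outer = 0.011/(0.124×7.59) = 0.01169 K/W
R_total = 0.3782 K/W
Q = ΔT/R_total = 37/0.3782

Q ≈ 97.8 W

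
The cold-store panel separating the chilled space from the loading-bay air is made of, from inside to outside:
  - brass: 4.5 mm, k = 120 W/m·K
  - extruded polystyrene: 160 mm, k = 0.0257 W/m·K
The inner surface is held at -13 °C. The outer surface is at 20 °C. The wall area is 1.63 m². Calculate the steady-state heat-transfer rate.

Q ≈ 8.64 W

Series thermal resistances:
R_brass = L/(kA) = 0.0045/(120×1.63) = 2.301×10^-5 K/W
R_extruded polystyrene = L/(kA) = 0.16/(0.0257×1.63) = 3.819 K/W
R_total = 3.819 K/W
Q = ΔT / R_total = 33 / 3.819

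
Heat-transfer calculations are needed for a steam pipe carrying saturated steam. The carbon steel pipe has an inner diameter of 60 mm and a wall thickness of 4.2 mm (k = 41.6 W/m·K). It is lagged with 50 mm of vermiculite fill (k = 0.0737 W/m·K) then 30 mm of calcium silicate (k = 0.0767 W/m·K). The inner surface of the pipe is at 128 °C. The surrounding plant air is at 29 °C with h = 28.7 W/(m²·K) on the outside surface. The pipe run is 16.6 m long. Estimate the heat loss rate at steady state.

Treating each annulus and film as a series resistance:
R_carbon steel pipe wall = ln(34.2/30)/(2π×41.6×16.6) = 3.02×10^-5 K/W
R_vermiculite fill = ln(84.2/34.2)/(2π×0.0737×16.6) = 0.1172 K/W
R_calcium silicate = ln(114.2/84.2)/(2π×0.0767×16.6) = 0.0381 K/W
R_outer film = 1/(h_o·2πr_oL) = 1/(28.7×2π×0.1142×16.6) = 0.002925 K/W
R_total = 0.1583 K/W
Q = ΔT/R_total = 99/0.1583

Q ≈ 626 W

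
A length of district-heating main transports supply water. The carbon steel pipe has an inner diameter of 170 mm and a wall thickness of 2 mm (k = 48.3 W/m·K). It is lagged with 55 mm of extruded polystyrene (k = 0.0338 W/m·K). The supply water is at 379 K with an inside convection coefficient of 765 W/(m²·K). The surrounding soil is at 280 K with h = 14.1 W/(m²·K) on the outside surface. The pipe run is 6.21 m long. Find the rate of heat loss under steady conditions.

Q ≈ 257 W

Per-layer cylindrical resistances, series-summed:
R_inner film = 1/(h_i·2πr₁L) = 1/(765×2π×0.085×6.21) = 3.941×10^-4 K/W
R_carbon steel pipe wall = ln(87/85)/(2π×48.3×6.21) = 1.234×10^-5 K/W
R_extruded polystyrene = ln(142/87)/(2π×0.0338×6.21) = 0.3715 K/W
R_outer film = 1/(h_o·2πr_oL) = 1/(14.1×2π×0.142×6.21) = 0.0128 K/W
R_total = 0.3847 K/W
Q = ΔT/R_total = 99/0.3847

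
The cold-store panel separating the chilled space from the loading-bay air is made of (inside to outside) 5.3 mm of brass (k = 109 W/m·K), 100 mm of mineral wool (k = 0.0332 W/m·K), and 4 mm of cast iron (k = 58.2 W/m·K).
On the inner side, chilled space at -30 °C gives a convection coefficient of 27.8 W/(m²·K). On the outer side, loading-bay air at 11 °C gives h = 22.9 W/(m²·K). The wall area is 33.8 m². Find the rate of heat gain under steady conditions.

Q ≈ 448 W

Thermal resistances in series:
R_inner film = 1/(h_i·A) = 1/(27.8×33.8) = 0.001064 K/W
R_brass = L/(kA) = 0.0053/(109×33.8) = 1.439×10^-6 K/W
R_mineral wool = L/(kA) = 0.1/(0.0332×33.8) = 0.08911 K/W
R_cast iron = L/(kA) = 0.004/(58.2×33.8) = 2.033×10^-6 K/W
R_outer film = 1/(h_o·A) = 1/(22.9×33.8) = 0.001292 K/W
R_total = 0.09147 K/W
Q = ΔT / R_total = 41 / 0.09147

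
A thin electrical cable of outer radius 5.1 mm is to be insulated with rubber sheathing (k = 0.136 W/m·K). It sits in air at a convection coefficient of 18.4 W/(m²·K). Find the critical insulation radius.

r_cr ≈ 7.39 mm

For a cylinder r_cr = k/h = 0.136/18.4
r_cr = 7.39 mm; since the bare radius (5.1 mm) is below r_cr, adding a thin layer of insulation will *increase* heat loss.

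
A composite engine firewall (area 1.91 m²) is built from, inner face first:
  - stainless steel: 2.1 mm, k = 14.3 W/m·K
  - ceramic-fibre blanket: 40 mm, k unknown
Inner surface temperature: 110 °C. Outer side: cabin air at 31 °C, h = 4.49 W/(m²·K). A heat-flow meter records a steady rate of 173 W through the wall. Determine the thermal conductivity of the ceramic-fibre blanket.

k ≈ 0.0616 W/(m·K)

Treating each layer as a thermal resistance in series:
R_stainless steel = L/(kA) = 0.0021/(14.3×1.91) = 7.689×10^-5 K/W
R_outer film = 1/(h_o·A) = 1/(4.49×1.91) = 0.1166 K/W
Sum of known resistances R_other = 0.1167 K/W
Total R = ΔT/Q = 79/173 = 0.4566 K/W
R_ceramic-fibre blanket = R_total − R_other = 0.34 K/W
k = L/(R·A) = 0.04/(0.34×1.91)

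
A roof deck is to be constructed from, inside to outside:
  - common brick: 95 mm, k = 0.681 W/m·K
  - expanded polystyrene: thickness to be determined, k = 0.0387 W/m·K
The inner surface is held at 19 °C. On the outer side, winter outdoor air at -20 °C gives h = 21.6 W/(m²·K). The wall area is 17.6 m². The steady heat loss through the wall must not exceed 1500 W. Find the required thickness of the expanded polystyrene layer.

Thermal resistances in series:
R_common brick = L/(kA) = 0.095/(0.681×17.6) = 0.007926 K/W
R_outer film = 1/(h_o·A) = 1/(21.6×17.6) = 0.00263 K/W
Sum of the known resistances R_other = 0.01056 K/W
Required total resistance R_tot = ΔT/Q_allow = 39/1500 = 0.026 K/W
R_expanded polystyrene = R_tot − R_other = 0.01544 K/W
L = R·k·A = 0.01544×0.0387×17.6

L ≈ 10.5 mm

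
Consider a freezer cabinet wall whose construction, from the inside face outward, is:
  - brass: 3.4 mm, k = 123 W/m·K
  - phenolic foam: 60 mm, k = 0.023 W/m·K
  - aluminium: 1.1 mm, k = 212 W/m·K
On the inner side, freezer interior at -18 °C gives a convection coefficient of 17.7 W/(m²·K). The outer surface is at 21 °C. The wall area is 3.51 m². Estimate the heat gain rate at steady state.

Series thermal resistances:
R_inner film = 1/(h_i·A) = 1/(17.7×3.51) = 0.0161 K/W
R_brass = L/(kA) = 0.0034/(123×3.51) = 7.875×10^-6 K/W
R_phenolic foam = L/(kA) = 0.06/(0.023×3.51) = 0.7432 K/W
R_aluminium = L/(kA) = 0.0011/(212×3.51) = 1.478×10^-6 K/W
R_total = 0.7593 K/W
Q = ΔT / R_total = 39 / 0.7593

Q ≈ 51.4 W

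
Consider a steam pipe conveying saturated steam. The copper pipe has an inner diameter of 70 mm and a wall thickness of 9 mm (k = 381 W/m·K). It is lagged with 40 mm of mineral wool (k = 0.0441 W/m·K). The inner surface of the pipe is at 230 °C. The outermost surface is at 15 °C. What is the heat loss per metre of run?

q′ ≈ 92.1 W/m

Treating each annulus and film as a series resistance:
R_copper pipe wall = ln(44/35)/(2π×381×1) = 9.559×10^-5 K/W
R_mineral wool = ln(84/44)/(2π×0.0441×1) = 2.334 K/W
R_total = 2.334 K/W
Q = ΔT/R_total = 215/2.334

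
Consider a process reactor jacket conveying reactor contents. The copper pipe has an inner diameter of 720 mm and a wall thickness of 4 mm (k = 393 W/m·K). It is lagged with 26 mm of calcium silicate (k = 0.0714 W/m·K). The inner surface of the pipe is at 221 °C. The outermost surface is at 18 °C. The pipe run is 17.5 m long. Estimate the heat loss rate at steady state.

Q ≈ 23100 W

Cylindrical conduction, so R = ln(r₂/r₁)/(2πkL) per layer, in series:
R_copper pipe wall = ln(364/360)/(2π×393×17.5) = 2.557×10^-7 K/W
R_calcium silicate = ln(390/364)/(2π×0.0714×17.5) = 0.008788 K/W
R_total = 0.008788 K/W
Q = ΔT/R_total = 203/0.008788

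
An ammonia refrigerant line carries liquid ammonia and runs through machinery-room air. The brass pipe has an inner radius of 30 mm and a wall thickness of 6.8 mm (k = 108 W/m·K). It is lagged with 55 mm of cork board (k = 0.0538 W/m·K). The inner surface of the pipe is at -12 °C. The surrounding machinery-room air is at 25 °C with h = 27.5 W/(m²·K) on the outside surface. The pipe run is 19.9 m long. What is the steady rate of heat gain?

Q ≈ 266 W

Radial resistances (cylindrical: R_cond = ln(r_o/r_i)/(2πkL), R_conv = 1/(h·2πrL)):
R_brass pipe wall = ln(36.8/30)/(2π×108×19.9) = 1.513×10^-5 K/W
R_cork board = ln(91.8/36.8)/(2π×0.0538×19.9) = 0.1359 K/W
R_outer film = 1/(h_o·2πr_oL) = 1/(27.5×2π×0.0918×19.9) = 0.003168 K/W
R_total = 0.1391 K/W
Q = ΔT/R_total = 37/0.1391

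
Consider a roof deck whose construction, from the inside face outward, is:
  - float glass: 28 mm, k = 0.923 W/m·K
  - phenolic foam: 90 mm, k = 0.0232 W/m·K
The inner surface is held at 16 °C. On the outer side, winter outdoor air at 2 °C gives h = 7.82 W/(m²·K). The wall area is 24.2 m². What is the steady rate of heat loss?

Series thermal resistances:
R_float glass = L/(kA) = 0.028/(0.923×24.2) = 0.001254 K/W
R_phenolic foam = L/(kA) = 0.09/(0.0232×24.2) = 0.1603 K/W
R_outer film = 1/(h_o·A) = 1/(7.82×24.2) = 0.005284 K/W
R_total = 0.1668 K/W
Q = ΔT / R_total = 14 / 0.1668

Q ≈ 83.9 W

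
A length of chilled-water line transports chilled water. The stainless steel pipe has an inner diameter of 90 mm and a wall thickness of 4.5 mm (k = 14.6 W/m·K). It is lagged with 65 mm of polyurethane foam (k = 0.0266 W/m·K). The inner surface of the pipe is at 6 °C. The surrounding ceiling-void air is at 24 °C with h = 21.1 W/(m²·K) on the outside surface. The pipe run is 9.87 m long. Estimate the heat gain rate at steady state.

Radial resistances (cylindrical: R_cond = ln(r_o/r_i)/(2πkL), R_conv = 1/(h·2πrL)):
R_stainless steel pipe wall = ln(49.5/45)/(2π×14.6×9.87) = 1.053×10^-4 K/W
R_polyurethane foam = ln(114.5/49.5)/(2π×0.0266×9.87) = 0.5084 K/W
R_outer film = 1/(h_o·2πr_oL) = 1/(21.1×2π×0.1145×9.87) = 0.006674 K/W
R_total = 0.5151 K/W
Q = ΔT/R_total = 18/0.5151

Q ≈ 34.9 W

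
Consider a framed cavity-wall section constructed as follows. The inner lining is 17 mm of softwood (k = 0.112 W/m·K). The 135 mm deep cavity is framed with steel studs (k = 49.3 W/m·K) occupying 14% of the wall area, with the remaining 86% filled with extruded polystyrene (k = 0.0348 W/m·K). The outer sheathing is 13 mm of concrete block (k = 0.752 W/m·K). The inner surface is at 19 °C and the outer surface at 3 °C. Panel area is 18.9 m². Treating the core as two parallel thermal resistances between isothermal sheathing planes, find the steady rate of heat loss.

Q ≈ 1600 W

Sheathing layers in series; stud and cavity paths in parallel between them.
R_inner = 0.017/(0.112×18.9) = 0.008031 K/W
R_stud  = 0.135/(49.3×0.14×18.9) = 0.001035 K/W
R_cav   = 0.135/(0.0348×0.86×18.9) = 0.2387 K/W
1/R_core = 1/R_stud + 1/R_cav → R_core = 0.00103 K/W
R_outer = 0.013/(0.752×18.9) = 9.147×10^-4 K/W
R_total = 0.009976 K/W
Q = ΔT/R_total = 16/0.009976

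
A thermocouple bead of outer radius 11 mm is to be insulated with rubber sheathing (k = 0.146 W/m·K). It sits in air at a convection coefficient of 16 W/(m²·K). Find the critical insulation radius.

r_cr ≈ 18.2 mm

For a sphere r_cr = 2k/h = 2×0.146/16
r_cr = 18.2 mm; since the bare radius (11 mm) is below r_cr, adding a thin layer of insulation will *increase* heat loss.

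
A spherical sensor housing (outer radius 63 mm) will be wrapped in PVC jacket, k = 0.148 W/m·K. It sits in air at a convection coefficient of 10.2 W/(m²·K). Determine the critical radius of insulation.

r_cr ≈ 29 mm

For a sphere r_cr = 2k/h = 2×0.148/10.2
r_cr = 29 mm; since the bare radius (63 mm) is above r_cr, any added insulation will reduce heat loss.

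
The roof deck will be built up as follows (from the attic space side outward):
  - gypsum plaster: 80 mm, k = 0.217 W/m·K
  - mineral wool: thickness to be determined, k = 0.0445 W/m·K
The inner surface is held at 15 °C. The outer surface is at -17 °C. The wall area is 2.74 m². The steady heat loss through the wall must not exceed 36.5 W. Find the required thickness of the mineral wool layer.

L ≈ 90.5 mm

Thermal resistances in series:
R_gypsum plaster = L/(kA) = 0.08/(0.217×2.74) = 0.1345 K/W
Sum of the known resistances R_other = 0.1345 K/W
Required total resistance R_tot = ΔT/Q_allow = 32/36.5 = 0.8767 K/W
R_mineral wool = R_tot − R_other = 0.7422 K/W
L = R·k·A = 0.7422×0.0445×2.74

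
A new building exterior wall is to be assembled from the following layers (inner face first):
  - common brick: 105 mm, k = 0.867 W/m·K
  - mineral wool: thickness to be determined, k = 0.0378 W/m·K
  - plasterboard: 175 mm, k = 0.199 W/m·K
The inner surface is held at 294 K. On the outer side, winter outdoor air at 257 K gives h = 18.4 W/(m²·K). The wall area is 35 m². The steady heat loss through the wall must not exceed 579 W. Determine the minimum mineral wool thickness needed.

L ≈ 44.7 mm

Thermal resistances in series:
R_common brick = L/(kA) = 0.105/(0.867×35) = 0.00346 K/W
R_plasterboard = L/(kA) = 0.175/(0.199×35) = 0.02513 K/W
R_outer film = 1/(h_o·A) = 1/(18.4×35) = 0.001553 K/W
Sum of the known resistances R_other = 0.03014 K/W
Required total resistance R_tot = ΔT/Q_allow = 37/579 = 0.0639 K/W
R_mineral wool = R_tot − R_other = 0.03376 K/W
L = R·k·A = 0.03376×0.0378×35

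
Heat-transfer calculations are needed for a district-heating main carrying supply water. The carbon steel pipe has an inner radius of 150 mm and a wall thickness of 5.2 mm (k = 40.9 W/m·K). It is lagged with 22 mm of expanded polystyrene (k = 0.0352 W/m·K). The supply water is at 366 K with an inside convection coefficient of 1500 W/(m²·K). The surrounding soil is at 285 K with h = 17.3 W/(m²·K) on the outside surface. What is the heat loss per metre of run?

Radial resistances (cylindrical: R_cond = ln(r_o/r_i)/(2πkL), R_conv = 1/(h·2πrL)):
R_inner film = 1/(h_i·2πr₁L) = 1/(1500×2π×0.15×1) = 7.074×10^-4 K/W
R_carbon steel pipe wall = ln(155.2/150)/(2π×40.9×1) = 1.326×10^-4 K/W
R_expanded polystyrene = ln(177.2/155.2)/(2π×0.0352×1) = 0.5994 K/W
R_outer film = 1/(h_o·2πr_oL) = 1/(17.3×2π×0.1772×1) = 0.05192 K/W
R_total = 0.6521 K/W
Q = ΔT/R_total = 81/0.6521

q′ ≈ 124 W/m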